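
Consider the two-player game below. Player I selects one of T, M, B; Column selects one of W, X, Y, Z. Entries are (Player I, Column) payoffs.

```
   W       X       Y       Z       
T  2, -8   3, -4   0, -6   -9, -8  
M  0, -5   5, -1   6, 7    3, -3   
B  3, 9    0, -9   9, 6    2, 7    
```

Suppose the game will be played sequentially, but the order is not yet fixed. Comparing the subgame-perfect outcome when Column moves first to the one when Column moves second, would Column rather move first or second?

first

If Player I leads: Column's best replies are T→X, M→Y, B→W; Player I's induced payoffs 3, 6, 3; outcome (M, Y), payoffs (6, 7).
If Column leads: Player I's best replies are W→B, X→M, Y→B, Z→M; Column's induced payoffs 9, -1, 6, -3; outcome (B, W), payoffs (3, 9).
Column gets 9 moving first and 7 moving second, so Column prefers to move first.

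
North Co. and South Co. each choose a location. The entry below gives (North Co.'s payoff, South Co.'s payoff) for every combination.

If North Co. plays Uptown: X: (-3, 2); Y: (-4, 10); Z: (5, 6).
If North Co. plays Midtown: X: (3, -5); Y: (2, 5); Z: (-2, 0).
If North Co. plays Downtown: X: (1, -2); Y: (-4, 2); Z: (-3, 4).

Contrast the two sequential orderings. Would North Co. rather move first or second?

second

If North Co. leads: South Co.'s best replies are Uptown→Y, Midtown→Y, Downtown→Z; North Co.'s induced payoffs -4, 2, -3; outcome (Midtown, Y), payoffs (2, 5).
If South Co. leads: North Co.'s best replies are X→Midtown, Y→Midtown, Z→Uptown; South Co.'s induced payoffs -5, 5, 6; outcome (Uptown, Z), payoffs (5, 6).
North Co. gets 2 moving first and 5 moving second, so North Co. prefers to move second.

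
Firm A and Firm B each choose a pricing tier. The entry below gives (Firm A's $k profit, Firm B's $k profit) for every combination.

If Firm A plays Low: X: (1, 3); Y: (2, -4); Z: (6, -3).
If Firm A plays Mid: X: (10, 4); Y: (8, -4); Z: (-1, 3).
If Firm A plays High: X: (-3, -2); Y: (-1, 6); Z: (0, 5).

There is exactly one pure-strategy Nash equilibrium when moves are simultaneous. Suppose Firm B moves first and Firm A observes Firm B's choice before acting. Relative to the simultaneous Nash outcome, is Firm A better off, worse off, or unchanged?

Work backward from Firm A's decision.
- X: Firm A compares 1, 10, -3 and picks Mid; Firm B would get 4.
- Y: Firm A compares 2, 8, -1 and picks Mid; Firm B would get -4.
- Z: Firm A compares 6, -1, 0 and picks Low; Firm B would get -3.
Maximizing over 4, -4, -3, Firm B chooses X. Subgame-perfect outcome: (Mid, X) with payoffs (10, 4).
Under simultaneous play:
Firm A's best replies: X→Mid; Y→Mid; Z→Low.
Firm B's best replies: Low→X; Mid→X; High→Y.
The unique mutual best reply is (Mid, X), giving (10, 4).
Firm A earns 10 sequentially versus 10 at the Nash outcome: unchanged.

unchanged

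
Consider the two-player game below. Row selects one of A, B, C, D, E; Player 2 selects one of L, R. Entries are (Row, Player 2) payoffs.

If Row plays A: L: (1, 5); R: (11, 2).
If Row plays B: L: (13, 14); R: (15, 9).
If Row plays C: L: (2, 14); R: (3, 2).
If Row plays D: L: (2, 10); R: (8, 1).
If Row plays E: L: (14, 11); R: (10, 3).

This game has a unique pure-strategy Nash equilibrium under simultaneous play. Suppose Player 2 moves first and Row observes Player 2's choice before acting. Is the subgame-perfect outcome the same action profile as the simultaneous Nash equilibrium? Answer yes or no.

yes

Work backward from Row's decision.
- L → Row plays E (best of 1, 13, 2, 2, 14); Player 2 gets 11.
- R → Row plays B (best of 11, 15, 3, 8, 10); Player 2 gets 9.
Maximizing over 11, 9, Player 2 chooses L. Subgame-perfect outcome: (E, L) with payoffs (14, 11).
Under simultaneous play:
Row's best replies: L→E; R→B.
Player 2's best replies: A→L; B→L; C→L; D→L; E→L.
The unique mutual best reply is (E, L), giving (14, 11).
Sequential outcome (E, L) coincides with the Nash profile (E, L).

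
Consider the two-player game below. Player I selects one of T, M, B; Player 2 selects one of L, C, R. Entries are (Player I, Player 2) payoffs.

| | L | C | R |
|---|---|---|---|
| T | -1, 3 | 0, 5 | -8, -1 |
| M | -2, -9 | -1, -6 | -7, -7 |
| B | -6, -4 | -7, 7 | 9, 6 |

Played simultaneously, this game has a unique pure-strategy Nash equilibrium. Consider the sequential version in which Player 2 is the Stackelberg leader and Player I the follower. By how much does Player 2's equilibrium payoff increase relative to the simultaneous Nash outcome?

1

Work backward from Player I's decision.
- L → Player I plays T (best of -1, -2, -6); Player 2 gets 3.
- C → Player I plays T (best of 0, -1, -7); Player 2 gets 5.
- R → Player I plays B (best of -8, -7, 9); Player 2 gets 6.
Among 3, 5, 6, the best is 6 at R. Subgame-perfect outcome: (B, R) with payoffs (9, 6).
Under simultaneous play:
Player I's best replies: L→T; C→T; R→B.
Player 2's best replies: T→C; M→C; B→C.
The unique mutual best reply is (T, C), giving (0, 5).
Player 2's commitment gain: 6 − 5 = 1.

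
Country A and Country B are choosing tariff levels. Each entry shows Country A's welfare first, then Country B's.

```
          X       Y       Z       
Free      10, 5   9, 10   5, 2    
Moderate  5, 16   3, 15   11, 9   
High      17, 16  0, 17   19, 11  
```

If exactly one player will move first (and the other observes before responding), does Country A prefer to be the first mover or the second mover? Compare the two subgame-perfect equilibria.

second

If Country A leads: Country B's best replies are Free→Y, Moderate→X, High→Y; Country A's induced payoffs 9, 5, 0; outcome (Free, Y), payoffs (9, 10).
If Country B leads: Country A's best replies are X→High, Y→Free, Z→High; Country B's induced payoffs 16, 10, 11; outcome (High, X), payoffs (17, 16).
Country A gets 9 moving first and 17 moving second, so Country A prefers to move second.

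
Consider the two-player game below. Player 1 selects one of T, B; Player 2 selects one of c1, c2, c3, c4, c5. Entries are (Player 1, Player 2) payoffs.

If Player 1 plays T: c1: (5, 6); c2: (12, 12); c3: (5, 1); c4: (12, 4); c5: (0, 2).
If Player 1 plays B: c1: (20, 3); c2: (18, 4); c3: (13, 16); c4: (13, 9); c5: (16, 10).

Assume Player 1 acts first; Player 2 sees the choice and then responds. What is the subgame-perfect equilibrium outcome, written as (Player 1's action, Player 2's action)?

Solve by backward induction (Player 1 leads).
- T: BR = c2, leader payoff 12.
- B: BR = c3, leader payoff 13.
Player 1's induced payoffs are 12, 13, so Player 1 commits to B. Subgame-perfect outcome: (B, c3) with payoffs (13, 16).

(B, c3)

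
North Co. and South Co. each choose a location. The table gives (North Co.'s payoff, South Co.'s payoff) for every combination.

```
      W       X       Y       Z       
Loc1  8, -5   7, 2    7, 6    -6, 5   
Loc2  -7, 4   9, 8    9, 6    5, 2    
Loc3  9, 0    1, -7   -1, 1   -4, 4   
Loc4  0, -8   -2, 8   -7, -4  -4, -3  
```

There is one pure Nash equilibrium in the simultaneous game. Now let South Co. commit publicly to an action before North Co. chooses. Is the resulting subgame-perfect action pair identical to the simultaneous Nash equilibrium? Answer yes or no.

yes

Backward induction with South Co. moving first.
- W: BR = Loc3, leader payoff 0.
- X: BR = Loc2, leader payoff 8.
- Y: BR = Loc2, leader payoff 6.
- Z: BR = Loc2, leader payoff 2.
Maximizing over 0, 8, 6, 2, South Co. chooses X. Subgame-perfect outcome: (Loc2, X) with payoffs (9, 8).
Under simultaneous play:
North Co.'s best replies: W→Loc3; X→Loc2; Y→Loc2; Z→Loc2.
South Co.'s best replies: Loc1→Y; Loc2→X; Loc3→Z; Loc4→X.
The unique mutual best reply is (Loc2, X), giving (9, 8).
Sequential outcome (Loc2, X) coincides with the Nash profile (Loc2, X).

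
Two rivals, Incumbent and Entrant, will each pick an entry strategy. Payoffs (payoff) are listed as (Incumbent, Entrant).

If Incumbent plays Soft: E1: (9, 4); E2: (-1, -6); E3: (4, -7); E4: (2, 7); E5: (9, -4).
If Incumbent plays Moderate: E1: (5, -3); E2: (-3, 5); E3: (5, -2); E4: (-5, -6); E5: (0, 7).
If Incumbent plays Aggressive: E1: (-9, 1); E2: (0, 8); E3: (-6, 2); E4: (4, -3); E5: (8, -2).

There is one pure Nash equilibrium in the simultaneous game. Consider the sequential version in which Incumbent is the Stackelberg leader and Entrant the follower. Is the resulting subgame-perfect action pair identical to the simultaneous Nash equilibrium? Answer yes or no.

no

Work backward from Entrant's decision.
- Soft: Entrant compares 4, -6, -7, 7, -4 and picks E4; Incumbent would get 2.
- Moderate: Entrant compares -3, 5, -2, -6, 7 and picks E5; Incumbent would get 0.
- Aggressive: Entrant compares 1, 8, 2, -3, -2 and picks E2; Incumbent would get 0.
Incumbent's induced payoffs are 2, 0, 0, so Incumbent commits to Soft. Subgame-perfect outcome: (Soft, E4) with payoffs (2, 7).
Now find the simultaneous Nash equilibrium.
Incumbent's best replies: E1→Soft; E2→Aggressive; E3→Moderate; E4→Aggressive; E5→Soft.
Entrant's best replies: Soft→E4; Moderate→E5; Aggressive→E2.
Only (Aggressive, E2) has each player best-responding; Nash payoffs (0, 8).
Sequential outcome (Soft, E4) differs from the Nash profile (Aggressive, E2).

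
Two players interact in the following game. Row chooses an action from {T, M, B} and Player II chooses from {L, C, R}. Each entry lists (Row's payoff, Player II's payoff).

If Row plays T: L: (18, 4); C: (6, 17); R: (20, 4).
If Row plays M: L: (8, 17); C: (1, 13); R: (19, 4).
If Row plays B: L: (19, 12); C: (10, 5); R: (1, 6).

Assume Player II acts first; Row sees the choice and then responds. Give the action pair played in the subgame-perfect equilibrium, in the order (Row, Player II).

(B, L)

Work backward from Row's decision.
- L → Row plays B (best of 18, 8, 19); Player II gets 12.
- C → Row plays B (best of 6, 1, 10); Player II gets 5.
- R → Row plays T (best of 20, 19, 1); Player II gets 4.
Maximizing over 12, 5, 4, Player II chooses L. Subgame-perfect outcome: (B, L) with payoffs (19, 12).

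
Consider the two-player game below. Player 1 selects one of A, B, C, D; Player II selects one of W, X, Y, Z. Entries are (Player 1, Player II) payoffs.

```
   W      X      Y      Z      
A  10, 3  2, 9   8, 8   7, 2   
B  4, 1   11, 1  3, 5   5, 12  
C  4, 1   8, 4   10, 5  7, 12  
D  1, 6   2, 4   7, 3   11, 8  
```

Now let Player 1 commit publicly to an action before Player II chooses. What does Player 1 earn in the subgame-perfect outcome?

Solve by backward induction (Player 1 leads).
- A: Player II compares 3, 9, 8, 2 and picks X; Player 1 would get 2.
- B: Player II compares 1, 1, 5, 12 and picks Z; Player 1 would get 5.
- C: Player II compares 1, 4, 5, 12 and picks Z; Player 1 would get 7.
- D: Player II compares 6, 4, 3, 8 and picks Z; Player 1 would get 11.
Player 1's induced payoffs are 2, 5, 7, 11, so Player 1 commits to D. Subgame-perfect outcome: (D, Z) with payoffs (11, 8).

11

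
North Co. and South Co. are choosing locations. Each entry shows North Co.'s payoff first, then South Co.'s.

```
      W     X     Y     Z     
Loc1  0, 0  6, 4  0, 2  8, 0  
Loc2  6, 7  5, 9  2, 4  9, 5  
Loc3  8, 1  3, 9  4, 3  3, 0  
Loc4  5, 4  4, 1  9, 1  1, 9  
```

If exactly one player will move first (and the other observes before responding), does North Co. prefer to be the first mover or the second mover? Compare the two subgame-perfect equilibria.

If North Co. leads: South Co.'s best replies are Loc1→X, Loc2→X, Loc3→X, Loc4→Z; North Co.'s induced payoffs 6, 5, 3, 1; outcome (Loc1, X), payoffs (6, 4).
If South Co. leads: North Co.'s best replies are W→Loc3, X→Loc1, Y→Loc4, Z→Loc2; South Co.'s induced payoffs 1, 4, 1, 5; outcome (Loc2, Z), payoffs (9, 5).
North Co. gets 6 moving first and 9 moving second, so North Co. prefers to move second.

second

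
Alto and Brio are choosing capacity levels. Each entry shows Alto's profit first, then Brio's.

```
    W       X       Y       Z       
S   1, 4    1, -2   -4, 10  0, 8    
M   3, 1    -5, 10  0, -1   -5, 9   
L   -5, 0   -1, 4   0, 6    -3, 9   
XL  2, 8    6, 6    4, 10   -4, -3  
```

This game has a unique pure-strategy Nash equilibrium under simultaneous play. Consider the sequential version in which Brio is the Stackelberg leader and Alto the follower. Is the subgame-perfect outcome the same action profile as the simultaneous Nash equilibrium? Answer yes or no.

yes

Solve by backward induction (Brio leads).
- W: Alto compares 1, 3, -5, 2 and picks M; Brio would get 1.
- X: Alto compares 1, -5, -1, 6 and picks XL; Brio would get 6.
- Y: Alto compares -4, 0, 0, 4 and picks XL; Brio would get 10.
- Z: Alto compares 0, -5, -3, -4 and picks S; Brio would get 8.
Among 1, 6, 10, 8, the best is 10 at Y. Subgame-perfect outcome: (XL, Y) with payoffs (4, 10).
Under simultaneous play:
Alto's best replies: W→M; X→XL; Y→XL; Z→S.
Brio's best replies: S→Y; M→X; L→Z; XL→Y.
The unique mutual best reply is (XL, Y), giving (4, 10).
Sequential outcome (XL, Y) coincides with the Nash profile (XL, Y).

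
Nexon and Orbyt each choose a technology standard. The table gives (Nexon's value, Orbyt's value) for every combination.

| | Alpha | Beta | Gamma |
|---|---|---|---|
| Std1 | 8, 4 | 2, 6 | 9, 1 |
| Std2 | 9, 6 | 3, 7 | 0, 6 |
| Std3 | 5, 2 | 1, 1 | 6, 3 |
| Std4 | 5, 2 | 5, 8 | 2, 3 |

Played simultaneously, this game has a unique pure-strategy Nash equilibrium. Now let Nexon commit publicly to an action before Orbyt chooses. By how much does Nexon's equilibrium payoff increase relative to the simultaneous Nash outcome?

1

Solve by backward induction (Nexon leads).
- Std1: Orbyt compares 4, 6, 1 and picks Beta; Nexon would get 2.
- Std2: Orbyt compares 6, 7, 6 and picks Beta; Nexon would get 3.
- Std3: Orbyt compares 2, 1, 3 and picks Gamma; Nexon would get 6.
- Std4: Orbyt compares 2, 8, 3 and picks Beta; Nexon would get 5.
Maximizing over 2, 3, 6, 5, Nexon chooses Std3. Subgame-perfect outcome: (Std3, Gamma) with payoffs (6, 3).
For the simultaneous game, intersect best replies.
Nexon's best replies: Alpha→Std2; Beta→Std4; Gamma→Std1.
Orbyt's best replies: Std1→Beta; Std2→Beta; Std3→Gamma; Std4→Beta.
The unique mutual best reply is (Std4, Beta), giving (5, 8).
Nexon's commitment gain: 6 − 5 = 1.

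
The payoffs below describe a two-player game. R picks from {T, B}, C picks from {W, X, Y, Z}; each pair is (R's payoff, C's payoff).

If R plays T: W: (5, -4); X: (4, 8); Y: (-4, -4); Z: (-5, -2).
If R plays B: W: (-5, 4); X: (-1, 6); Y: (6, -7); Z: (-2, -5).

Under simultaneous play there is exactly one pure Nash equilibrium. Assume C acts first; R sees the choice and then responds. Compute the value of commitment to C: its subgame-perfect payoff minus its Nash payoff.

0

R best-responds to each possible C move:
- W → R plays T (best of 5, -5); C gets -4.
- X → R plays T (best of 4, -1); C gets 8.
- Y → R plays B (best of -4, 6); C gets -7.
- Z → R plays B (best of -5, -2); C gets -5.
Maximizing over -4, 8, -7, -5, C chooses X. Subgame-perfect outcome: (T, X) with payoffs (4, 8).
For the simultaneous game, intersect best replies.
R's best replies: W→T; X→T; Y→B; Z→B.
C's best replies: T→X; B→X.
The unique mutual best reply is (T, X), giving (4, 8).
C's commitment gain: 8 − 8 = 0.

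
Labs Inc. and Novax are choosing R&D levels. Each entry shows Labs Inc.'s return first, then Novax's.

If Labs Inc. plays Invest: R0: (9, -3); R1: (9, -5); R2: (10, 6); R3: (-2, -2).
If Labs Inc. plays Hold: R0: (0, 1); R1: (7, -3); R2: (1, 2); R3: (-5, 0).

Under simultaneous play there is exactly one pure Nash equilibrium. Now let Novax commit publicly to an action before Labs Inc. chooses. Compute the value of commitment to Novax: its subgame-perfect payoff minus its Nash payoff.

Work backward from Labs Inc.'s decision.
- R0 → Labs Inc. plays Invest (best of 9, 0); Novax gets -3.
- R1 → Labs Inc. plays Invest (best of 9, 7); Novax gets -5.
- R2 → Labs Inc. plays Invest (best of 10, 1); Novax gets 6.
- R3 → Labs Inc. plays Invest (best of -2, -5); Novax gets -2.
Among -3, -5, 6, -2, the best is 6 at R2. Subgame-perfect outcome: (Invest, R2) with payoffs (10, 6).
For the simultaneous game, intersect best replies.
Labs Inc.'s best replies: R0→Invest; R1→Invest; R2→Invest; R3→Invest.
Novax's best replies: Invest→R2; Hold→R2.
Only (Invest, R2) has each player best-responding; Nash payoffs (10, 6).
Novax's commitment gain: 6 − 6 = 0.

0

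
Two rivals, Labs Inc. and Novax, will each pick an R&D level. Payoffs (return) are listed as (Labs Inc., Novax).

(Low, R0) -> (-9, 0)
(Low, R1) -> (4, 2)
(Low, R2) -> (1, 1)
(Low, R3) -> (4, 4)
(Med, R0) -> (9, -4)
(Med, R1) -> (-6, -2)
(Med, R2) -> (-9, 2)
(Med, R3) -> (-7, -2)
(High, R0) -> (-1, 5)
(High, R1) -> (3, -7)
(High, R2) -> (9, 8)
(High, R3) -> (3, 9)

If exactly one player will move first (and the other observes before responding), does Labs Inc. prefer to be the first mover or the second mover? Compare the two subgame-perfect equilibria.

If Labs Inc. leads: Novax's best replies are Low→R3, Med→R2, High→R3; Labs Inc.'s induced payoffs 4, -9, 3; outcome (Low, R3), payoffs (4, 4).
If Novax leads: Labs Inc.'s best replies are R0→Med, R1→Low, R2→High, R3→Low; Novax's induced payoffs -4, 2, 8, 4; outcome (High, R2), payoffs (9, 8).
Labs Inc. gets 4 moving first and 9 moving second, so Labs Inc. prefers to move second.

second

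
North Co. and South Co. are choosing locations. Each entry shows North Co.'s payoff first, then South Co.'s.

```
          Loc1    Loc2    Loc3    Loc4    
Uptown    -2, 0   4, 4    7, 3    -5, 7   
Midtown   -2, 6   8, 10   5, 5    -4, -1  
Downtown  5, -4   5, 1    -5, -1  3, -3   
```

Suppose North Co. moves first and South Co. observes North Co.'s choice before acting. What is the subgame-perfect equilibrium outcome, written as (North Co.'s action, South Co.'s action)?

Backward induction with North Co. moving first.
- Uptown: South Co. compares 0, 4, 3, 7 and picks Loc4; North Co. would get -5.
- Midtown: South Co. compares 6, 10, 5, -1 and picks Loc2; North Co. would get 8.
- Downtown: South Co. compares -4, 1, -1, -3 and picks Loc2; North Co. would get 5.
Maximizing over -5, 8, 5, North Co. chooses Midtown. Subgame-perfect outcome: (Midtown, Loc2) with payoffs (8, 10).

(Midtown, Loc2)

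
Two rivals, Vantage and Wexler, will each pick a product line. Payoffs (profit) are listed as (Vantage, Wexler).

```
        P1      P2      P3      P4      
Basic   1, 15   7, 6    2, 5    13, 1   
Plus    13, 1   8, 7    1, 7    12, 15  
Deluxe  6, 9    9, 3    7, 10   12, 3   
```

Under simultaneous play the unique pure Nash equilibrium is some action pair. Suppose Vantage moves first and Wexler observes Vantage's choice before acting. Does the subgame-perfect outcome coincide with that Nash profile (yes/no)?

Solve by backward induction (Vantage leads).
- Basic: Wexler compares 15, 6, 5, 1 and picks P1; Vantage would get 1.
- Plus: Wexler compares 1, 7, 7, 15 and picks P4; Vantage would get 12.
- Deluxe: Wexler compares 9, 3, 10, 3 and picks P3; Vantage would get 7.
Maximizing over 1, 12, 7, Vantage chooses Plus. Subgame-perfect outcome: (Plus, P4) with payoffs (12, 15).
For the simultaneous game, intersect best replies.
Vantage's best replies: P1→Plus; P2→Deluxe; P3→Deluxe; P4→Basic.
Wexler's best replies: Basic→P1; Plus→P4; Deluxe→P3.
The unique mutual best reply is (Deluxe, P3), giving (7, 10).
Sequential outcome (Plus, P4) differs from the Nash profile (Deluxe, P3).

no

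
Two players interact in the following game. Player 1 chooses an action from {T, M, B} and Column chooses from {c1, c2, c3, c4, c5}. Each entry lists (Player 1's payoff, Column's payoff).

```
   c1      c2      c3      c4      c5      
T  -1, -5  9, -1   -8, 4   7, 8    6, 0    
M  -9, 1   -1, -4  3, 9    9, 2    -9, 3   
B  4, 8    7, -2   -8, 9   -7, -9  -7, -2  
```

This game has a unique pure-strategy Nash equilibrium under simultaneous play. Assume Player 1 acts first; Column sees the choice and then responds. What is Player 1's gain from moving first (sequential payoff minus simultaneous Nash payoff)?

4

Backward induction with Player 1 moving first.
- T → Column plays c4 (best of -5, -1, 4, 8, 0); Player 1 gets 7.
- M → Column plays c3 (best of 1, -4, 9, 2, 3); Player 1 gets 3.
- B → Column plays c3 (best of 8, -2, 9, -9, -2); Player 1 gets -8.
Among 7, 3, -8, the best is 7 at T. Subgame-perfect outcome: (T, c4) with payoffs (7, 8).
Now find the simultaneous Nash equilibrium.
Player 1's best replies: c1→B; c2→T; c3→M; c4→M; c5→T.
Column's best replies: T→c4; M→c3; B→c3.
Only (M, c3) has each player best-responding; Nash payoffs (3, 9).
Player 1's commitment gain: 7 − 3 = 4.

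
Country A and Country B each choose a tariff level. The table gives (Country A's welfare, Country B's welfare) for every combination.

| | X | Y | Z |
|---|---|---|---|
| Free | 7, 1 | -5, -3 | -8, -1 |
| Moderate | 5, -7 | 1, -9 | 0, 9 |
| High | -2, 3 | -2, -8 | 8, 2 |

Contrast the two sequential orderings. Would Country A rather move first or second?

second

If Country A leads: Country B's best replies are Free→X, Moderate→Z, High→X; Country A's induced payoffs 7, 0, -2; outcome (Free, X), payoffs (7, 1).
If Country B leads: Country A's best replies are X→Free, Y→Moderate, Z→High; Country B's induced payoffs 1, -9, 2; outcome (High, Z), payoffs (8, 2).
Country A gets 7 moving first and 8 moving second, so Country A prefers to move second.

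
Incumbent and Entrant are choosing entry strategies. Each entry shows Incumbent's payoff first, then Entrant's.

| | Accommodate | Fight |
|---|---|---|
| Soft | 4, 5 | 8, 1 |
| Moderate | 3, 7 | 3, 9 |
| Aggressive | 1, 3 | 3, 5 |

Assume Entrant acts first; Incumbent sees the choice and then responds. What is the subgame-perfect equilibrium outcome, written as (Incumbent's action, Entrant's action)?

Backward induction with Entrant moving first.
- Accommodate: BR = Soft, leader payoff 5.
- Fight: BR = Soft, leader payoff 1.
Among 5, 1, the best is 5 at Accommodate. Subgame-perfect outcome: (Soft, Accommodate) with payoffs (4, 5).

(Soft, Accommodate)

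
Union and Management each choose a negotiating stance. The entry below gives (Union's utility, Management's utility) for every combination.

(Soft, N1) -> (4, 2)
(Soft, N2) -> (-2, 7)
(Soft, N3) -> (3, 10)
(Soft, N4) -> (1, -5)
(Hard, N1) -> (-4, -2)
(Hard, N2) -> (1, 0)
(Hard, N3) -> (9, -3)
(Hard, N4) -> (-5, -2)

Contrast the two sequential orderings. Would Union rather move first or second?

If Union leads: Management's best replies are Soft→N3, Hard→N2; Union's induced payoffs 3, 1; outcome (Soft, N3), payoffs (3, 10).
If Management leads: Union's best replies are N1→Soft, N2→Hard, N3→Hard, N4→Soft; Management's induced payoffs 2, 0, -3, -5; outcome (Soft, N1), payoffs (4, 2).
Union gets 3 moving first and 4 moving second, so Union prefers to move second.

second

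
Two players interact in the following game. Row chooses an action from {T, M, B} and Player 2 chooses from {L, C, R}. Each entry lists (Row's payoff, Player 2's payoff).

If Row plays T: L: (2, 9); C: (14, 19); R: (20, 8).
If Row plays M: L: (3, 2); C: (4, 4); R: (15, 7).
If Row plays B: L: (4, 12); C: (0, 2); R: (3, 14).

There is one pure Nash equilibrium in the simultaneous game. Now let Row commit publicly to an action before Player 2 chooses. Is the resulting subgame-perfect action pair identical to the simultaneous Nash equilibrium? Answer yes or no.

Backward induction with Row moving first.
- T → Player 2 plays C (best of 9, 19, 8); Row gets 14.
- M → Player 2 plays R (best of 2, 4, 7); Row gets 15.
- B → Player 2 plays R (best of 12, 2, 14); Row gets 3.
Row's induced payoffs are 14, 15, 3, so Row commits to M. Subgame-perfect outcome: (M, R) with payoffs (15, 7).
Now find the simultaneous Nash equilibrium.
Row's best replies: L→B; C→T; R→T.
Player 2's best replies: T→C; M→R; B→R.
The unique mutual best reply is (T, C), giving (14, 19).
Sequential outcome (M, R) differs from the Nash profile (T, C).

no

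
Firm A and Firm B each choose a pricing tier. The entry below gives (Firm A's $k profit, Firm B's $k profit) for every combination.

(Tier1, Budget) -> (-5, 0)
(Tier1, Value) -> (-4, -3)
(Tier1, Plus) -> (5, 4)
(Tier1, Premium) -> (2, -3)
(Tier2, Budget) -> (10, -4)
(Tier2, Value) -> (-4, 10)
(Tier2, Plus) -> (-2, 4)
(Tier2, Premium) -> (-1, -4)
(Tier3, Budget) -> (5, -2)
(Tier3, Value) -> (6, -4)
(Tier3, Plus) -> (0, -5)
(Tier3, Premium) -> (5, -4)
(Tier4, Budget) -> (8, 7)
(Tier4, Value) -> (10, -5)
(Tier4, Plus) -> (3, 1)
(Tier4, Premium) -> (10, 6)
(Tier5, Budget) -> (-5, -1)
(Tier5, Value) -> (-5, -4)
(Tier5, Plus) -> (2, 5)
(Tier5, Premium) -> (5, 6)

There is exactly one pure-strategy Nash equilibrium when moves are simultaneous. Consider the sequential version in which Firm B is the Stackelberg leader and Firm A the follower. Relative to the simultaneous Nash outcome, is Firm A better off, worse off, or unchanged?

Work backward from Firm A's decision.
- Budget: Firm A compares -5, 10, 5, 8, -5 and picks Tier2; Firm B would get -4.
- Value: Firm A compares -4, -4, 6, 10, -5 and picks Tier4; Firm B would get -5.
- Plus: Firm A compares 5, -2, 0, 3, 2 and picks Tier1; Firm B would get 4.
- Premium: Firm A compares 2, -1, 5, 10, 5 and picks Tier4; Firm B would get 6.
Firm B's induced payoffs are -4, -5, 4, 6, so Firm B commits to Premium. Subgame-perfect outcome: (Tier4, Premium) with payoffs (10, 6).
For the simultaneous game, intersect best replies.
Firm A's best replies: Budget→Tier2; Value→Tier4; Plus→Tier1; Premium→Tier4.
Firm B's best replies: Tier1→Plus; Tier2→Value; Tier3→Budget; Tier4→Budget; Tier5→Premium.
Only (Tier1, Plus) has each player best-responding; Nash payoffs (5, 4).
Firm A earns 10 sequentially versus 5 at the Nash outcome: better off.

better off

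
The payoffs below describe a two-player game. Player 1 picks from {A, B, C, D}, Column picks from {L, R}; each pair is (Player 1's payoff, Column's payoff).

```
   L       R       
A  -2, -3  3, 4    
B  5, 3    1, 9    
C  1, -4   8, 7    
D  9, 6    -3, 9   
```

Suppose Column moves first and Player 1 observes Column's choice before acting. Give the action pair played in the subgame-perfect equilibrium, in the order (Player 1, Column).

(C, R)

Player 1 best-responds to each possible Column move:
- L: BR = D, leader payoff 6.
- R: BR = C, leader payoff 7.
Maximizing over 6, 7, Column chooses R. Subgame-perfect outcome: (C, R) with payoffs (8, 7).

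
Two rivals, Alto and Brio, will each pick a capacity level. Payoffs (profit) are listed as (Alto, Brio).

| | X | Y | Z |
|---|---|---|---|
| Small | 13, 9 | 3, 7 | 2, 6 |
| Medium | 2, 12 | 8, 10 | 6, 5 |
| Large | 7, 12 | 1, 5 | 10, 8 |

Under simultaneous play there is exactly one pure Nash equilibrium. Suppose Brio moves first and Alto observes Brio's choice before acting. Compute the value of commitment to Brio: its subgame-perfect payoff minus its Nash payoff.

1

Backward induction with Brio moving first.
- X → Alto plays Small (best of 13, 2, 7); Brio gets 9.
- Y → Alto plays Medium (best of 3, 8, 1); Brio gets 10.
- Z → Alto plays Large (best of 2, 6, 10); Brio gets 8.
Brio's induced payoffs are 9, 10, 8, so Brio commits to Y. Subgame-perfect outcome: (Medium, Y) with payoffs (8, 10).
For the simultaneous game, intersect best replies.
Alto's best replies: X→Small; Y→Medium; Z→Large.
Brio's best replies: Small→X; Medium→X; Large→X.
The unique mutual best reply is (Small, X), giving (13, 9).
Brio's commitment gain: 10 − 9 = 1.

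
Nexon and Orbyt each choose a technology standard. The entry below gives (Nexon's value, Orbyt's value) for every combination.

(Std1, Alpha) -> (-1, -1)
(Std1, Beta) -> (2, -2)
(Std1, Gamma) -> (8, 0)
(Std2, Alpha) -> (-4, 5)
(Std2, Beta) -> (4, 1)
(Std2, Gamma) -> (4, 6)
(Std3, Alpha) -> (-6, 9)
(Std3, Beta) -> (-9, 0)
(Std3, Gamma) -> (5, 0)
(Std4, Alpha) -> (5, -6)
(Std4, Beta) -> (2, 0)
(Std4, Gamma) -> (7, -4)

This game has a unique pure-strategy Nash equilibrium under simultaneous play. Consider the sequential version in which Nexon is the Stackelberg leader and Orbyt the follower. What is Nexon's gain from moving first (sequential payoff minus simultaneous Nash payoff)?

0

Backward induction with Nexon moving first.
- Std1: Orbyt compares -1, -2, 0 and picks Gamma; Nexon would get 8.
- Std2: Orbyt compares 5, 1, 6 and picks Gamma; Nexon would get 4.
- Std3: Orbyt compares 9, 0, 0 and picks Alpha; Nexon would get -6.
- Std4: Orbyt compares -6, 0, -4 and picks Beta; Nexon would get 2.
Nexon's induced payoffs are 8, 4, -6, 2, so Nexon commits to Std1. Subgame-perfect outcome: (Std1, Gamma) with payoffs (8, 0).
Under simultaneous play:
Nexon's best replies: Alpha→Std4; Beta→Std2; Gamma→Std1.
Orbyt's best replies: Std1→Gamma; Std2→Gamma; Std3→Alpha; Std4→Beta.
Only (Std1, Gamma) has each player best-responding; Nash payoffs (8, 0).
Nexon's commitment gain: 8 − 8 = 0.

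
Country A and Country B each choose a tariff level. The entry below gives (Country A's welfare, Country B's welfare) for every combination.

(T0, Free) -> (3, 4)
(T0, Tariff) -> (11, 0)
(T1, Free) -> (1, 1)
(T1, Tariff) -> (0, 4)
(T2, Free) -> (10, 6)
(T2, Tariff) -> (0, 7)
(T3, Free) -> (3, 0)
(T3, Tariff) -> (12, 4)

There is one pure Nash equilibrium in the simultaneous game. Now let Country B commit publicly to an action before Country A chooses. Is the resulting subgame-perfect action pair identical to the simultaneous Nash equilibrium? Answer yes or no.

no

Work backward from Country A's decision.
- Free: BR = T2, leader payoff 6.
- Tariff: BR = T3, leader payoff 4.
Among 6, 4, the best is 6 at Free. Subgame-perfect outcome: (T2, Free) with payoffs (10, 6).
Now find the simultaneous Nash equilibrium.
Country A's best replies: Free→T2; Tariff→T3.
Country B's best replies: T0→Free; T1→Tariff; T2→Tariff; T3→Tariff.
The unique mutual best reply is (T3, Tariff), giving (12, 4).
Sequential outcome (T2, Free) differs from the Nash profile (T3, Tariff).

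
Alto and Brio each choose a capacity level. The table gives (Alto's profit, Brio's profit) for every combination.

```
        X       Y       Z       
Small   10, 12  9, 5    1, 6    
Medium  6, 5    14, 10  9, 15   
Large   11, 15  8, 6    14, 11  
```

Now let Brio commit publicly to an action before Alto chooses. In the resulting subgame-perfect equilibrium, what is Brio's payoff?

Backward induction with Brio moving first.
- X: Alto compares 10, 6, 11 and picks Large; Brio would get 15.
- Y: Alto compares 9, 14, 8 and picks Medium; Brio would get 10.
- Z: Alto compares 1, 9, 14 and picks Large; Brio would get 11.
Maximizing over 15, 10, 11, Brio chooses X. Subgame-perfect outcome: (Large, X) with payoffs (11, 15).

15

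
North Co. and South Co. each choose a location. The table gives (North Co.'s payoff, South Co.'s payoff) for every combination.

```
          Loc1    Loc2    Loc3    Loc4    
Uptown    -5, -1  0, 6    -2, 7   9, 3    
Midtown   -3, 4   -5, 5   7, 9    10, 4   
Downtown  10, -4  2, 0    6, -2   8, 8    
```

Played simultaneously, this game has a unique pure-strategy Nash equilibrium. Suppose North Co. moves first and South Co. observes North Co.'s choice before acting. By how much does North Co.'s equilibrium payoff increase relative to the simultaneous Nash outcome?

Work backward from South Co.'s decision.
- Uptown → South Co. plays Loc3 (best of -1, 6, 7, 3); North Co. gets -2.
- Midtown → South Co. plays Loc3 (best of 4, 5, 9, 4); North Co. gets 7.
- Downtown → South Co. plays Loc4 (best of -4, 0, -2, 8); North Co. gets 8.
Maximizing over -2, 7, 8, North Co. chooses Downtown. Subgame-perfect outcome: (Downtown, Loc4) with payoffs (8, 8).
For the simultaneous game, intersect best replies.
North Co.'s best replies: Loc1→Downtown; Loc2→Downtown; Loc3→Midtown; Loc4→Midtown.
South Co.'s best replies: Uptown→Loc3; Midtown→Loc3; Downtown→Loc4.
Only (Midtown, Loc3) has each player best-responding; Nash payoffs (7, 9).
North Co.'s commitment gain: 8 − 7 = 1.

1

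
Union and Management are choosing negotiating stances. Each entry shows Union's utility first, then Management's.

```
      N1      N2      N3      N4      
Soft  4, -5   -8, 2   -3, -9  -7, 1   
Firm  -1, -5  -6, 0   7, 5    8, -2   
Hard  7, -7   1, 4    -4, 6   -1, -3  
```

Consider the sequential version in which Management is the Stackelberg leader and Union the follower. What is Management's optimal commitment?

Union best-responds to each possible Management move:
- N1 → Union plays Hard (best of 4, -1, 7); Management gets -7.
- N2 → Union plays Hard (best of -8, -6, 1); Management gets 4.
- N3 → Union plays Firm (best of -3, 7, -4); Management gets 5.
- N4 → Union plays Firm (best of -7, 8, -1); Management gets -2.
Among -7, 4, 5, -2, the best is 5 at N3. Subgame-perfect outcome: (Firm, N3) with payoffs (7, 5).

N3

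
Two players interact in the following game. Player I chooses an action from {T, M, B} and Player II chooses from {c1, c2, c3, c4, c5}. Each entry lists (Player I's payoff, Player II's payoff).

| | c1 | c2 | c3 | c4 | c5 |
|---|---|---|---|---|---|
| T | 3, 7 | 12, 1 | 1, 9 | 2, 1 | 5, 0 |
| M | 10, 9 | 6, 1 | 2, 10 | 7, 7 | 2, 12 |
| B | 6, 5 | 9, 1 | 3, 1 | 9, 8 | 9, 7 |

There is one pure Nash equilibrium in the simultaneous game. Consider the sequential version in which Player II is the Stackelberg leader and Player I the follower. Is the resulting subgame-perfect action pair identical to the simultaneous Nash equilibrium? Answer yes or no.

Player I best-responds to each possible Player II move:
- c1: Player I compares 3, 10, 6 and picks M; Player II would get 9.
- c2: Player I compares 12, 6, 9 and picks T; Player II would get 1.
- c3: Player I compares 1, 2, 3 and picks B; Player II would get 1.
- c4: Player I compares 2, 7, 9 and picks B; Player II would get 8.
- c5: Player I compares 5, 2, 9 and picks B; Player II would get 7.
Player II's induced payoffs are 9, 1, 1, 8, 7, so Player II commits to c1. Subgame-perfect outcome: (M, c1) with payoffs (10, 9).
Under simultaneous play:
Player I's best replies: c1→M; c2→T; c3→B; c4→B; c5→B.
Player II's best replies: T→c3; M→c5; B→c4.
Only (B, c4) has each player best-responding; Nash payoffs (9, 8).
Sequential outcome (M, c1) differs from the Nash profile (B, c4).

no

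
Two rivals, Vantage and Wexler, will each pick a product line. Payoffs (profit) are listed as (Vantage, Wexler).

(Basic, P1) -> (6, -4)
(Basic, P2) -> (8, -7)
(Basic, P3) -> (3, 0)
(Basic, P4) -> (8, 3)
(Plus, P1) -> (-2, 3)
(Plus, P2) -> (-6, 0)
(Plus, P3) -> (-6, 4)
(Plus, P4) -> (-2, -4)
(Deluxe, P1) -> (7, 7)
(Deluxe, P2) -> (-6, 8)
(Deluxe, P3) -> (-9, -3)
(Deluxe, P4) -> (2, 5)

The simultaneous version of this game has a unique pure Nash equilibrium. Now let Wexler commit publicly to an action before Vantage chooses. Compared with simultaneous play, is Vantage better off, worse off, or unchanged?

worse off

Work backward from Vantage's decision.
- P1 → Vantage plays Deluxe (best of 6, -2, 7); Wexler gets 7.
- P2 → Vantage plays Basic (best of 8, -6, -6); Wexler gets -7.
- P3 → Vantage plays Basic (best of 3, -6, -9); Wexler gets 0.
- P4 → Vantage plays Basic (best of 8, -2, 2); Wexler gets 3.
Maximizing over 7, -7, 0, 3, Wexler chooses P1. Subgame-perfect outcome: (Deluxe, P1) with payoffs (7, 7).
Under simultaneous play:
Vantage's best replies: P1→Deluxe; P2→Basic; P3→Basic; P4→Basic.
Wexler's best replies: Basic→P4; Plus→P3; Deluxe→P2.
Only (Basic, P4) has each player best-responding; Nash payoffs (8, 3).
Vantage earns 7 sequentially versus 8 at the Nash outcome: worse off.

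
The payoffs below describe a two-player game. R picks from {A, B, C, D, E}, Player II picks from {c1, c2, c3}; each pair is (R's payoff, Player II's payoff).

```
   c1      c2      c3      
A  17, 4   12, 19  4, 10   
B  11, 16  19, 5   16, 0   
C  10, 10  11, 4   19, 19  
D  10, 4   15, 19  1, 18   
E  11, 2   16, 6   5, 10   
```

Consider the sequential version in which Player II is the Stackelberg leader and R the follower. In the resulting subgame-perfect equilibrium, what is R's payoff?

Backward induction with Player II moving first.
- c1: BR = A, leader payoff 4.
- c2: BR = B, leader payoff 5.
- c3: BR = C, leader payoff 19.
Maximizing over 4, 5, 19, Player II chooses c3. Subgame-perfect outcome: (C, c3) with payoffs (19, 19).

19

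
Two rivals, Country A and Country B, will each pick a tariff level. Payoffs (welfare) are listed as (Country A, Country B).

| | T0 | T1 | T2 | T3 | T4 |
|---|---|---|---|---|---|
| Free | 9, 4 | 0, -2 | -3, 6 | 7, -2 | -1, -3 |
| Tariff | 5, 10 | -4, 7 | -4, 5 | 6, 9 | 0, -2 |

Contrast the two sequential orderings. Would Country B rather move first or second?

second

If Country A leads: Country B's best replies are Free→T2, Tariff→T0; Country A's induced payoffs -3, 5; outcome (Tariff, T0), payoffs (5, 10).
If Country B leads: Country A's best replies are T0→Free, T1→Free, T2→Free, T3→Free, T4→Tariff; Country B's induced payoffs 4, -2, 6, -2, -2; outcome (Free, T2), payoffs (-3, 6).
Country B gets 6 moving first and 10 moving second, so Country B prefers to move second.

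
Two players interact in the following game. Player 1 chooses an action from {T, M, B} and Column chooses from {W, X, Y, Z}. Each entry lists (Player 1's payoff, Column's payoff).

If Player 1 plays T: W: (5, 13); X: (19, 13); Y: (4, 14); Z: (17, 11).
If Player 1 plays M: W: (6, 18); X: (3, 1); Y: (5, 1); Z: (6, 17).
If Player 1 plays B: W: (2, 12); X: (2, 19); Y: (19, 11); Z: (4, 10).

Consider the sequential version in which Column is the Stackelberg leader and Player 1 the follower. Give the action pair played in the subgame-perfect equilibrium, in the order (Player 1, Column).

Work backward from Player 1's decision.
- W: BR = M, leader payoff 18.
- X: BR = T, leader payoff 13.
- Y: BR = B, leader payoff 11.
- Z: BR = T, leader payoff 11.
Among 18, 13, 11, 11, the best is 18 at W. Subgame-perfect outcome: (M, W) with payoffs (6, 18).

(M, W)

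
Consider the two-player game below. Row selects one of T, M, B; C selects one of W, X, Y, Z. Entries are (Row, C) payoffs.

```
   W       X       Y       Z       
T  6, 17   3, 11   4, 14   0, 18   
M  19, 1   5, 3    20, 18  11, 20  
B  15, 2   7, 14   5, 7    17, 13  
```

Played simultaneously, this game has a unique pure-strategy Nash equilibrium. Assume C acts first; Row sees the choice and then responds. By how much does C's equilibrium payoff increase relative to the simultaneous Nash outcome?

Work backward from Row's decision.
- W: Row compares 6, 19, 15 and picks M; C would get 1.
- X: Row compares 3, 5, 7 and picks B; C would get 14.
- Y: Row compares 4, 20, 5 and picks M; C would get 18.
- Z: Row compares 0, 11, 17 and picks B; C would get 13.
C's induced payoffs are 1, 14, 18, 13, so C commits to Y. Subgame-perfect outcome: (M, Y) with payoffs (20, 18).
For the simultaneous game, intersect best replies.
Row's best replies: W→M; X→B; Y→M; Z→B.
C's best replies: T→Z; M→Z; B→X.
Only (B, X) has each player best-responding; Nash payoffs (7, 14).
C's commitment gain: 18 − 14 = 4.

4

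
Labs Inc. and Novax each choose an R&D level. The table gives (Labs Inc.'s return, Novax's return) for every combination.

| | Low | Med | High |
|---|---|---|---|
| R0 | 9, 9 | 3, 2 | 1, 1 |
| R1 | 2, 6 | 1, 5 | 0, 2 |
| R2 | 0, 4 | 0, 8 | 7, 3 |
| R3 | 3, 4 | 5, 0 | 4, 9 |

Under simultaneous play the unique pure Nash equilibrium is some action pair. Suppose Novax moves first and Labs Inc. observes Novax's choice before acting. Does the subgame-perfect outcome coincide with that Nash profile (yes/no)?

Labs Inc. best-responds to each possible Novax move:
- Low: BR = R0, leader payoff 9.
- Med: BR = R3, leader payoff 0.
- High: BR = R2, leader payoff 3.
Novax's induced payoffs are 9, 0, 3, so Novax commits to Low. Subgame-perfect outcome: (R0, Low) with payoffs (9, 9).
Under simultaneous play:
Labs Inc.'s best replies: Low→R0; Med→R3; High→R2.
Novax's best replies: R0→Low; R1→Low; R2→Med; R3→High.
Only (R0, Low) has each player best-responding; Nash payoffs (9, 9).
Sequential outcome (R0, Low) coincides with the Nash profile (R0, Low).

yes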